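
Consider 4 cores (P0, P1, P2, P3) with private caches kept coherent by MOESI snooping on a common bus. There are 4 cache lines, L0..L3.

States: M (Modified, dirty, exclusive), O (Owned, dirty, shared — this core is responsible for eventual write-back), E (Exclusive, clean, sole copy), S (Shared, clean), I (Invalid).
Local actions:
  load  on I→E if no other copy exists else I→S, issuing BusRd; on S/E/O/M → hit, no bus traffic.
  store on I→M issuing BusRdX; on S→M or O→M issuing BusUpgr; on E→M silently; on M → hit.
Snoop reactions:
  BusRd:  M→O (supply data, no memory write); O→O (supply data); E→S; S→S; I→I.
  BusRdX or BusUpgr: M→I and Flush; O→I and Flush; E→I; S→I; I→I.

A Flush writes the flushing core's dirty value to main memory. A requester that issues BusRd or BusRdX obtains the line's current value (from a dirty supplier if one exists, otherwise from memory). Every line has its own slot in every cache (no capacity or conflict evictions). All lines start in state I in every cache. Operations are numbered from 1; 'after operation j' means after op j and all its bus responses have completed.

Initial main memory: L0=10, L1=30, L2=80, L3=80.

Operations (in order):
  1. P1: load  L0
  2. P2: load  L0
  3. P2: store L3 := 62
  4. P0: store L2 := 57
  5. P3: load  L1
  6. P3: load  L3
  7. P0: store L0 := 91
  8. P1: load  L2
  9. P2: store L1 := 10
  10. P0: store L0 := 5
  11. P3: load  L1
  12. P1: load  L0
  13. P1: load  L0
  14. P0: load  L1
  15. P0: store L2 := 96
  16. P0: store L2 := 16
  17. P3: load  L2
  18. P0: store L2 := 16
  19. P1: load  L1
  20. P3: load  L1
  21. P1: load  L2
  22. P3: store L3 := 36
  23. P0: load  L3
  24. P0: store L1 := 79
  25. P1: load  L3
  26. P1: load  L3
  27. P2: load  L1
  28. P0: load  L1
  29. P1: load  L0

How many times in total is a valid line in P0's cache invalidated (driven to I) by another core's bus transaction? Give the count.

1. P1: load  L0  bus=[BusRd]  L0: P0=I P1=E P2=I P3=I  mem[L0]=10
2. P2: load  L0  bus=[BusRd]  L0: P0=I P1=S P2=S P3=I  mem[L0]=10
3. P2: store L3 := 62  bus=[BusRdX]  L3: P0=I P1=I P2=M P3=I  mem[L3]=80
4. P0: store L2 := 57  bus=[BusRdX]  L2: P0=M P1=I P2=I P3=I  mem[L2]=80
5. P3: load  L1  bus=[BusRd]  L1: P0=I P1=I P2=I P3=E  mem[L1]=30
6. P3: load  L3  bus=[BusRd]  L3: P0=I P1=I P2=O P3=S  mem[L3]=80
7. P0: store L0 := 91  bus=[BusRdX]  L0: P0=M P1=I P2=I P3=I  mem[L0]=10
8. P1: load  L2  bus=[BusRd]  L2: P0=O P1=S P2=I P3=I  mem[L2]=80
9. P2: store L1 := 10  bus=[BusRdX]  L1: P0=I P1=I P2=M P3=I  mem[L1]=30
10. P0: store L0 := 5  bus=[-]  L0: P0=M P1=I P2=I P3=I  mem[L0]=10
11. P3: load  L1  bus=[BusRd]  L1: P0=I P1=I P2=O P3=S  mem[L1]=30
12. P1: load  L0  bus=[BusRd]  L0: P0=O P1=S P2=I P3=I  mem[L0]=10
13. P1: load  L0  bus=[-]  L0: P0=O P1=S P2=I P3=I  mem[L0]=10
14. P0: load  L1  bus=[BusRd]  L1: P0=S P1=I P2=O P3=S  mem[L1]=30
15. P0: store L2 := 96  bus=[BusUpgr]  L2: P0=M P1=I P2=I P3=I  mem[L2]=80
16. P0: store L2 := 16  bus=[-]  L2: P0=M P1=I P2=I P3=I  mem[L2]=80
17. P3: load  L2  bus=[BusRd]  L2: P0=O P1=I P2=I P3=S  mem[L2]=80
18. P0: store L2 := 16  bus=[BusUpgr]  L2: P0=M P1=I P2=I P3=I  mem[L2]=80
19. P1: load  L1  bus=[BusRd]  L1: P0=S P1=S P2=O P3=S  mem[L1]=30
20. P3: load  L1  bus=[-]  L1: P0=S P1=S P2=O P3=S  mem[L1]=30
21. P1: load  L2  bus=[BusRd]  L2: P0=O P1=S P2=I P3=I  mem[L2]=80
22. P3: store L3 := 36  bus=[BusUpgr,Flush]  L3: P0=I P1=I P2=I P3=M  mem[L3]=62
23. P0: load  L3  bus=[BusRd]  L3: P0=S P1=I P2=I P3=O  mem[L3]=62
24. P0: store L1 := 79  bus=[BusUpgr,Flush]  L1: P0=M P1=I P2=I P3=I  mem[L1]=10
25. P1: load  L3  bus=[BusRd]  L3: P0=S P1=S P2=I P3=O  mem[L3]=62
26. P1: load  L3  bus=[-]  L3: P0=S P1=S P2=I P3=O  mem[L3]=62
27. P2: load  L1  bus=[BusRd]  L1: P0=O P1=I P2=S P3=I  mem[L1]=10
28. P0: load  L1  bus=[-]  L1: P0=O P1=I P2=S P3=I  mem[L1]=10
29. P1: load  L0  bus=[-]  L0: P0=O P1=S P2=I P3=I  mem[L0]=10

invalidations = 0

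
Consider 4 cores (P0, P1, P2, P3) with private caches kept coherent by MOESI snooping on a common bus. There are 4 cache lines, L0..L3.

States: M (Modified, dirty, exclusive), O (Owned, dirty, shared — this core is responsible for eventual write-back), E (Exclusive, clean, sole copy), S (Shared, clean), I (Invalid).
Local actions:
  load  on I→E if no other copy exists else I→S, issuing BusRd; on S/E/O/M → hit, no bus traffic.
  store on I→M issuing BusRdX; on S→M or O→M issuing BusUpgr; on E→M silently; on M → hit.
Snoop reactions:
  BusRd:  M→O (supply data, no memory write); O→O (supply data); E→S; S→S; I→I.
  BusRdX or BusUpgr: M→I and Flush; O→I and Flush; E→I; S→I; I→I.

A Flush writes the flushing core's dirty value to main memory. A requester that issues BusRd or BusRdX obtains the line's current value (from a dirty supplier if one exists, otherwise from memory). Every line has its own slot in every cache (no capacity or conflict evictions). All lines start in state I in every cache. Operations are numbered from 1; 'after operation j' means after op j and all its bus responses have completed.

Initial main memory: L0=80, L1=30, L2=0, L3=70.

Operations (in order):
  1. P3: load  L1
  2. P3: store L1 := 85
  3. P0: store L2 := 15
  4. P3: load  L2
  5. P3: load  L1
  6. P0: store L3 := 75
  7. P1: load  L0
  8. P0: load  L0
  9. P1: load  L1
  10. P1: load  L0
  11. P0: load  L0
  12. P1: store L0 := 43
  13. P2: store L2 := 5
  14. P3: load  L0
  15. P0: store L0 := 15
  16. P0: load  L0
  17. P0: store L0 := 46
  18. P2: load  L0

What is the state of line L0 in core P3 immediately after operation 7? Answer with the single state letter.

state = I

[1] P3: load  L1 | P0:I, P1:I, P2:I, P3:E(30) | bus: BusRd
[2] P3: store L1 := 85 | P0:I, P1:I, P2:I, P3:M(85) | bus: none
[3] P0: store L2 := 15 | P0:M(15), P1:I, P2:I, P3:I | bus: BusRdX
[4] P3: load  L2 | P0:O(15), P1:I, P2:I, P3:S(15) | bus: BusRd
[5] P3: load  L1 | P0:I, P1:I, P2:I, P3:M(85) | bus: none
[6] P0: store L3 := 75 | P0:M(75), P1:I, P2:I, P3:I | bus: BusRdX
[7] P1: load  L0 | P0:I, P1:E(80), P2:I, P3:I | bus: BusRd
[8] P0: load  L0 | P0:S(80), P1:S(80), P2:I, P3:I | bus: BusRd
[9] P1: load  L1 | P0:I, P1:S(85), P2:I, P3:O(85) | bus: BusRd
[10] P1: load  L0 | P0:S(80), P1:S(80), P2:I, P3:I | bus: none
[11] P0: load  L0 | P0:S(80), P1:S(80), P2:I, P3:I | bus: none
[12] P1: store L0 := 43 | P0:I, P1:M(43), P2:I, P3:I | bus: BusUpgr
[13] P2: store L2 := 5 | P0:I, P1:I, P2:M(5), P3:I | bus: BusRdX,Flush
[14] P3: load  L0 | P0:I, P1:O(43), P2:I, P3:S(43) | bus: BusRd
[15] P0: store L0 := 15 | P0:M(15), P1:I, P2:I, P3:I | bus: BusRdX,Flush
[16] P0: load  L0 | P0:M(15), P1:I, P2:I, P3:I | bus: none
[17] P0: store L0 := 46 | P0:M(46), P1:I, P2:I, P3:I | bus: none
[18] P2: load  L0 | P0:O(46), P1:I, P2:S(46), P3:I | bus: BusRd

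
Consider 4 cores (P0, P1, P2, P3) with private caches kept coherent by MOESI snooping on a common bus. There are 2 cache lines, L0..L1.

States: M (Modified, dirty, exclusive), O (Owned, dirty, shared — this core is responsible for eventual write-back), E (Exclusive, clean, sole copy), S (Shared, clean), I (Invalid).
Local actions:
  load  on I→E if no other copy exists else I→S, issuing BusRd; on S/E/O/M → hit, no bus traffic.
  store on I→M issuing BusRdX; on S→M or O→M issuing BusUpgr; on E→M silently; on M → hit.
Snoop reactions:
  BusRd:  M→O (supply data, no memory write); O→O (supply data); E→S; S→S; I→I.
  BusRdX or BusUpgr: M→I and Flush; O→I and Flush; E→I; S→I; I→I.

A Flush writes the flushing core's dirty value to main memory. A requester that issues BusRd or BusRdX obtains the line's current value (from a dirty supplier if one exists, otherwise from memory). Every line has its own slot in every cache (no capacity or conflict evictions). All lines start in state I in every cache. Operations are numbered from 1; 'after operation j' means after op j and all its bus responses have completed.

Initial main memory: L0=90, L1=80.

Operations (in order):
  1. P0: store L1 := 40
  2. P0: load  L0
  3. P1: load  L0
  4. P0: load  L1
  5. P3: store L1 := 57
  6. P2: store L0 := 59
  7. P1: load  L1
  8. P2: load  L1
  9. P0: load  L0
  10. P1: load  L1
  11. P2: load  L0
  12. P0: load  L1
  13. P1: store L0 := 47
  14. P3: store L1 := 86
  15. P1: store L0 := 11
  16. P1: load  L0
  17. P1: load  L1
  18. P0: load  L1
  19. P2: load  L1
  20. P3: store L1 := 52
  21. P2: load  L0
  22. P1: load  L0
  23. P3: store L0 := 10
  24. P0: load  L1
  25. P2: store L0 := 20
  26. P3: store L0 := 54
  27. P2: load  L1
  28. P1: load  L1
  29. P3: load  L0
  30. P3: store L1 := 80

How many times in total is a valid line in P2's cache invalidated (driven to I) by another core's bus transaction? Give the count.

invalidations = 6

1. P0: store L1 := 40  bus=[BusRdX]  L1: P0=M P1=I P2=I P3=I  mem[L1]=80
2. P0: load  L0  bus=[BusRd]  L0: P0=E P1=I P2=I P3=I  mem[L0]=90
3. P1: load  L0  bus=[BusRd]  L0: P0=S P1=S P2=I P3=I  mem[L0]=90
4. P0: load  L1  bus=[-]  L1: P0=M P1=I P2=I P3=I  mem[L1]=80
5. P3: store L1 := 57  bus=[BusRdX,Flush]  L1: P0=I P1=I P2=I P3=M  mem[L1]=40
6. P2: store L0 := 59  bus=[BusRdX]  L0: P0=I P1=I P2=M P3=I  mem[L0]=90
7. P1: load  L1  bus=[BusRd]  L1: P0=I P1=S P2=I P3=O  mem[L1]=40
8. P2: load  L1  bus=[BusRd]  L1: P0=I P1=S P2=S P3=O  mem[L1]=40
9. P0: load  L0  bus=[BusRd]  L0: P0=S P1=I P2=O P3=I  mem[L0]=90
10. P1: load  L1  bus=[-]  L1: P0=I P1=S P2=S P3=O  mem[L1]=40
11. P2: load  L0  bus=[-]  L0: P0=S P1=I P2=O P3=I  mem[L0]=90
12. P0: load  L1  bus=[BusRd]  L1: P0=S P1=S P2=S P3=O  mem[L1]=40
13. P1: store L0 := 47  bus=[BusRdX,Flush]  L0: P0=I P1=M P2=I P3=I  mem[L0]=59
14. P3: store L1 := 86  bus=[BusUpgr]  L1: P0=I P1=I P2=I P3=M  mem[L1]=40
15. P1: store L0 := 11  bus=[-]  L0: P0=I P1=M P2=I P3=I  mem[L0]=59
16. P1: load  L0  bus=[-]  L0: P0=I P1=M P2=I P3=I  mem[L0]=59
17. P1: load  L1  bus=[BusRd]  L1: P0=I P1=S P2=I P3=O  mem[L1]=40
18. P0: load  L1  bus=[BusRd]  L1: P0=S P1=S P2=I P3=O  mem[L1]=40
19. P2: load  L1  bus=[BusRd]  L1: P0=S P1=S P2=S P3=O  mem[L1]=40
20. P3: store L1 := 52  bus=[BusUpgr]  L1: P0=I P1=I P2=I P3=M  mem[L1]=40
21. P2: load  L0  bus=[BusRd]  L0: P0=I P1=O P2=S P3=I  mem[L0]=59
22. P1: load  L0  bus=[-]  L0: P0=I P1=O P2=S P3=I  mem[L0]=59
23. P3: store L0 := 10  bus=[BusRdX,Flush]  L0: P0=I P1=I P2=I P3=M  mem[L0]=11
24. P0: load  L1  bus=[BusRd]  L1: P0=S P1=I P2=I P3=O  mem[L1]=40
25. P2: store L0 := 20  bus=[BusRdX,Flush]  L0: P0=I P1=I P2=M P3=I  mem[L0]=10
26. P3: store L0 := 54  bus=[BusRdX,Flush]  L0: P0=I P1=I P2=I P3=M  mem[L0]=20
27. P2: load  L1  bus=[BusRd]  L1: P0=S P1=I P2=S P3=O  mem[L1]=40
28. P1: load  L1  bus=[BusRd]  L1: P0=S P1=S P2=S P3=O  mem[L1]=40
29. P3: load  L0  bus=[-]  L0: P0=I P1=I P2=I P3=M  mem[L0]=20
30. P3: store L1 := 80  bus=[BusUpgr]  L1: P0=I P1=I P2=I P3=M  mem[L1]=40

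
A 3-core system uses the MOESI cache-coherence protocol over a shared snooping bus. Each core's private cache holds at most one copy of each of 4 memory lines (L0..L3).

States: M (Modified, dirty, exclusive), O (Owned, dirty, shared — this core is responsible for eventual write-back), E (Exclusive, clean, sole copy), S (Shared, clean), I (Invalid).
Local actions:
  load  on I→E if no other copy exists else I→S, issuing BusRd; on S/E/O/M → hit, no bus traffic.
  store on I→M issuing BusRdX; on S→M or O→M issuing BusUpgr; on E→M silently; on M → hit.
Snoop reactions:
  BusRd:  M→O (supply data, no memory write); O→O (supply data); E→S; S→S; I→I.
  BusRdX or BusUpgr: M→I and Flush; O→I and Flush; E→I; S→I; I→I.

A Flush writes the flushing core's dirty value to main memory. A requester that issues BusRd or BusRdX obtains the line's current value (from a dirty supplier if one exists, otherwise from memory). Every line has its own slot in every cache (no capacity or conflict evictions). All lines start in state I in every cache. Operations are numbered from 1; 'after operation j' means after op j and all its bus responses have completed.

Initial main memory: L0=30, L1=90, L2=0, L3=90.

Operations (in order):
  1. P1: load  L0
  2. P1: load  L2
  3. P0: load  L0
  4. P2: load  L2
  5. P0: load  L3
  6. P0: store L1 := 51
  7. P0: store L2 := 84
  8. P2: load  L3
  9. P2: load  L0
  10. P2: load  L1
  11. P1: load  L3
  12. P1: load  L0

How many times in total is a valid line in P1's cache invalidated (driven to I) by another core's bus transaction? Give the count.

invalidations = 1

[1] P1: load  L0 | P0:I, P1:E(30), P2:I | bus: BusRd
[2] P1: load  L2 | P0:I, P1:E(0), P2:I | bus: BusRd
[3] P0: load  L0 | P0:S(30), P1:S(30), P2:I | bus: BusRd
[4] P2: load  L2 | P0:I, P1:S(0), P2:S(0) | bus: BusRd
[5] P0: load  L3 | P0:E(90), P1:I, P2:I | bus: BusRd
[6] P0: store L1 := 51 | P0:M(51), P1:I, P2:I | bus: BusRdX
[7] P0: store L2 := 84 | P0:M(84), P1:I, P2:I | bus: BusRdX
[8] P2: load  L3 | P0:S(90), P1:I, P2:S(90) | bus: BusRd
[9] P2: load  L0 | P0:S(30), P1:S(30), P2:S(30) | bus: BusRd
[10] P2: load  L1 | P0:O(51), P1:I, P2:S(51) | bus: BusRd
[11] P1: load  L3 | P0:S(90), P1:S(90), P2:S(90) | bus: BusRd
[12] P1: load  L0 | P0:S(30), P1:S(30), P2:S(30) | bus: none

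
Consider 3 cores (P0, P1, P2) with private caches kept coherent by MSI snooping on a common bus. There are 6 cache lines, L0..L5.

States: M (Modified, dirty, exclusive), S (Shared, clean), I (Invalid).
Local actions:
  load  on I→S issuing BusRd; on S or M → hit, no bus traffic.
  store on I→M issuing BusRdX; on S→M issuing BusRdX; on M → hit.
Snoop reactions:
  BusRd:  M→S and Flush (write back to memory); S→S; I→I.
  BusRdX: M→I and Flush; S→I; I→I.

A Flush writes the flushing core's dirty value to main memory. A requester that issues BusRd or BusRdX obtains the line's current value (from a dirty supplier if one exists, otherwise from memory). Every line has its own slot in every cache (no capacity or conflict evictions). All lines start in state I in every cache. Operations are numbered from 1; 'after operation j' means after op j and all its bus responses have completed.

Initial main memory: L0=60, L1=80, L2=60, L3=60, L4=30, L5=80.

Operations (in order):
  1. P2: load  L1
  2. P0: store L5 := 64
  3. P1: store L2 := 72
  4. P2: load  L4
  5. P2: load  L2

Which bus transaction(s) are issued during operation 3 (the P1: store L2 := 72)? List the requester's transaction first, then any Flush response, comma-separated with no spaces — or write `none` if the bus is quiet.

bus = BusRdX

1. P2: load  L1  bus=[BusRd]  L1: P0=I P1=I P2=S  mem[L1]=80
2. P0: store L5 := 64  bus=[BusRdX]  L5: P0=M P1=I P2=I  mem[L5]=80
3. P1: store L2 := 72  bus=[BusRdX]  L2: P0=I P1=M P2=I  mem[L2]=60
4. P2: load  L4  bus=[BusRd]  L4: P0=I P1=I P2=S  mem[L4]=30
5. P2: load  L2  bus=[BusRd,Flush]  L2: P0=I P1=S P2=S  mem[L2]=72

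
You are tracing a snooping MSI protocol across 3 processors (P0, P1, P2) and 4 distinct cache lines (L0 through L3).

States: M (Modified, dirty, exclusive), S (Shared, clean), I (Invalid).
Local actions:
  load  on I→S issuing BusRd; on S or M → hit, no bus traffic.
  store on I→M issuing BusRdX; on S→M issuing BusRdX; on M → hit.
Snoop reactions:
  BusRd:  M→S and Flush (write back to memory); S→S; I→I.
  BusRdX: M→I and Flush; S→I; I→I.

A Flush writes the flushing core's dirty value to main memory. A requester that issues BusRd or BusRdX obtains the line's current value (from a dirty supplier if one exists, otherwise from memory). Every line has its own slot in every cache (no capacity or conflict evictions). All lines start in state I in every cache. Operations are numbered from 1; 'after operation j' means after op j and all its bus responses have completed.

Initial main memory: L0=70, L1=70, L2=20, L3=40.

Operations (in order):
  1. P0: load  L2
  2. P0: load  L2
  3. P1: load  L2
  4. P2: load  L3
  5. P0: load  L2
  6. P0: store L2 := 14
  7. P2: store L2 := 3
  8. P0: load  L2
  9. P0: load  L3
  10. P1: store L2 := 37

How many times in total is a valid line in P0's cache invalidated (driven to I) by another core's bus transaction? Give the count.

[1] P0: load  L2 | P0:S(20), P1:I, P2:I | bus: BusRd
[2] P0: load  L2 | P0:S(20), P1:I, P2:I | bus: none
[3] P1: load  L2 | P0:S(20), P1:S(20), P2:I | bus: BusRd
[4] P2: load  L3 | P0:I, P1:I, P2:S(40) | bus: BusRd
[5] P0: load  L2 | P0:S(20), P1:S(20), P2:I | bus: none
[6] P0: store L2 := 14 | P0:M(14), P1:I, P2:I | bus: BusRdX
[7] P2: store L2 := 3 | P0:I, P1:I, P2:M(3) | bus: BusRdX,Flush
[8] P0: load  L2 | P0:S(3), P1:I, P2:S(3) | bus: BusRd,Flush
[9] P0: load  L3 | P0:S(40), P1:I, P2:S(40) | bus: BusRd
[10] P1: store L2 := 37 | P0:I, P1:M(37), P2:I | bus: BusRdX

invalidations = 2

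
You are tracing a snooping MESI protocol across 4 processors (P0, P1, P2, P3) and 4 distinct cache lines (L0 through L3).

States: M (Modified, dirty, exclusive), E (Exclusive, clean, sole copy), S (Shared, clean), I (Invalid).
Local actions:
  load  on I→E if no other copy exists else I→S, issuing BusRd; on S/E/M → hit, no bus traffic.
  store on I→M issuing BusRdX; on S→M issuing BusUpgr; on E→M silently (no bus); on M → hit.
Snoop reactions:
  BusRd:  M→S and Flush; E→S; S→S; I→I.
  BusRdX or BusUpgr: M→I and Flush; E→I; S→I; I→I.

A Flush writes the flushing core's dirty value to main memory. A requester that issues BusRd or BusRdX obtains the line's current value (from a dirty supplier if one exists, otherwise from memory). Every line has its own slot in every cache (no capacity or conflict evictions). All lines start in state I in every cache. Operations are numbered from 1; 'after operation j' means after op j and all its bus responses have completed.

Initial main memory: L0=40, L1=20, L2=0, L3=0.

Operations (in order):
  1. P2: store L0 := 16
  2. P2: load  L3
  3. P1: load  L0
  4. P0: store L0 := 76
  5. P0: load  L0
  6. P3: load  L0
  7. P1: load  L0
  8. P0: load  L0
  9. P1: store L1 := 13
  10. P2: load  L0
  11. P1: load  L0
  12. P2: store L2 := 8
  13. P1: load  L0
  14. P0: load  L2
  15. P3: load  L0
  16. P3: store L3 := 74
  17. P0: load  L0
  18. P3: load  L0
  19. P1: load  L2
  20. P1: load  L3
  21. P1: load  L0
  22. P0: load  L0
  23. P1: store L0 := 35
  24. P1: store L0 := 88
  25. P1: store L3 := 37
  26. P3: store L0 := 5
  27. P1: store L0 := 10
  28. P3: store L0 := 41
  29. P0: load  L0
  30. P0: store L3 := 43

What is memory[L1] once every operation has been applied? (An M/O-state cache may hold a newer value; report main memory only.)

memory[L1] = 20

1. P2: store L0 := 16  bus=[BusRdX]  L0: P0=I P1=I P2=M P3=I  mem[L0]=40
2. P2: load  L3  bus=[BusRd]  L3: P0=I P1=I P2=E P3=I  mem[L3]=0
3. P1: load  L0  bus=[BusRd,Flush]  L0: P0=I P1=S P2=S P3=I  mem[L0]=16
4. P0: store L0 := 76  bus=[BusRdX]  L0: P0=M P1=I P2=I P3=I  mem[L0]=16
5. P0: load  L0  bus=[-]  L0: P0=M P1=I P2=I P3=I  mem[L0]=16
6. P3: load  L0  bus=[BusRd,Flush]  L0: P0=S P1=I P2=I P3=S  mem[L0]=76
7. P1: load  L0  bus=[BusRd]  L0: P0=S P1=S P2=I P3=S  mem[L0]=76
8. P0: load  L0  bus=[-]  L0: P0=S P1=S P2=I P3=S  mem[L0]=76
9. P1: store L1 := 13  bus=[BusRdX]  L1: P0=I P1=M P2=I P3=I  mem[L1]=20
10. P2: load  L0  bus=[BusRd]  L0: P0=S P1=S P2=S P3=S  mem[L0]=76
11. P1: load  L0  bus=[-]  L0: P0=S P1=S P2=S P3=S  mem[L0]=76
12. P2: store L2 := 8  bus=[BusRdX]  L2: P0=I P1=I P2=M P3=I  mem[L2]=0
13. P1: load  L0  bus=[-]  L0: P0=S P1=S P2=S P3=S  mem[L0]=76
14. P0: load  L2  bus=[BusRd,Flush]  L2: P0=S P1=I P2=S P3=I  mem[L2]=8
15. P3: load  L0  bus=[-]  L0: P0=S P1=S P2=S P3=S  mem[L0]=76
16. P3: store L3 := 74  bus=[BusRdX]  L3: P0=I P1=I P2=I P3=M  mem[L3]=0
17. P0: load  L0  bus=[-]  L0: P0=S P1=S P2=S P3=S  mem[L0]=76
18. P3: load  L0  bus=[-]  L0: P0=S P1=S P2=S P3=S  mem[L0]=76
19. P1: load  L2  bus=[BusRd]  L2: P0=S P1=S P2=S P3=I  mem[L2]=8
20. P1: load  L3  bus=[BusRd,Flush]  L3: P0=I P1=S P2=I P3=S  mem[L3]=74
21. P1: load  L0  bus=[-]  L0: P0=S P1=S P2=S P3=S  mem[L0]=76
22. P0: load  L0  bus=[-]  L0: P0=S P1=S P2=S P3=S  mem[L0]=76
23. P1: store L0 := 35  bus=[BusUpgr]  L0: P0=I P1=M P2=I P3=I  mem[L0]=76
24. P1: store L0 := 88  bus=[-]  L0: P0=I P1=M P2=I P3=I  mem[L0]=76
25. P1: store L3 := 37  bus=[BusUpgr]  L3: P0=I P1=M P2=I P3=I  mem[L3]=74
26. P3: store L0 := 5  bus=[BusRdX,Flush]  L0: P0=I P1=I P2=I P3=M  mem[L0]=88
27. P1: store L0 := 10  bus=[BusRdX,Flush]  L0: P0=I P1=M P2=I P3=I  mem[L0]=5
28. P3: store L0 := 41  bus=[BusRdX,Flush]  L0: P0=I P1=I P2=I P3=M  mem[L0]=10
29. P0: load  L0  bus=[BusRd,Flush]  L0: P0=S P1=I P2=I P3=S  mem[L0]=41
30. P0: store L3 := 43  bus=[BusRdX,Flush]  L3: P0=M P1=I P2=I P3=I  mem[L3]=37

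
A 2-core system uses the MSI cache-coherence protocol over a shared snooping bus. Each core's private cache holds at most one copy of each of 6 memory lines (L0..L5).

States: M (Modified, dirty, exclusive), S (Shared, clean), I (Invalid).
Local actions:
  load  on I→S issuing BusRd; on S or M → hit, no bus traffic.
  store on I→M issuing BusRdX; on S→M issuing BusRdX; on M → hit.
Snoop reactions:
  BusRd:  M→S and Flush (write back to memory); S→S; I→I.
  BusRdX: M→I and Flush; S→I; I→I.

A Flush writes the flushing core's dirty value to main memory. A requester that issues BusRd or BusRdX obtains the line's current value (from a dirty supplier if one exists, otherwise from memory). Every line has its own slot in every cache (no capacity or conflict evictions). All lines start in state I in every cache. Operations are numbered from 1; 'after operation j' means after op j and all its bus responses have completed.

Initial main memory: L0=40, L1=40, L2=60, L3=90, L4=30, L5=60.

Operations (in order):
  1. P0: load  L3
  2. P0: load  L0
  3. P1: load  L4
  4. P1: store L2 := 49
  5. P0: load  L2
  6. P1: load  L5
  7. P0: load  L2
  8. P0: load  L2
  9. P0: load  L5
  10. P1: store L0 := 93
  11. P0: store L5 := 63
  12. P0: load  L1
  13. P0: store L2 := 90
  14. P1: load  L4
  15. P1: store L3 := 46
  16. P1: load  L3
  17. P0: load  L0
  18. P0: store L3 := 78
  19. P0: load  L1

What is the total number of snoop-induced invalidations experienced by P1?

1. P0: load  L3  bus=[BusRd]  L3: P0=S P1=I  mem[L3]=90
2. P0: load  L0  bus=[BusRd]  L0: P0=S P1=I  mem[L0]=40
3. P1: load  L4  bus=[BusRd]  L4: P0=I P1=S  mem[L4]=30
4. P1: store L2 := 49  bus=[BusRdX]  L2: P0=I P1=M  mem[L2]=60
5. P0: load  L2  bus=[BusRd,Flush]  L2: P0=S P1=S  mem[L2]=49
6. P1: load  L5  bus=[BusRd]  L5: P0=I P1=S  mem[L5]=60
7. P0: load  L2  bus=[-]  L2: P0=S P1=S  mem[L2]=49
8. P0: load  L2  bus=[-]  L2: P0=S P1=S  mem[L2]=49
9. P0: load  L5  bus=[BusRd]  L5: P0=S P1=S  mem[L5]=60
10. P1: store L0 := 93  bus=[BusRdX]  L0: P0=I P1=M  mem[L0]=40
11. P0: store L5 := 63  bus=[BusRdX]  L5: P0=M P1=I  mem[L5]=60
12. P0: load  L1  bus=[BusRd]  L1: P0=S P1=I  mem[L1]=40
13. P0: store L2 := 90  bus=[BusRdX]  L2: P0=M P1=I  mem[L2]=49
14. P1: load  L4  bus=[-]  L4: P0=I P1=S  mem[L4]=30
15. P1: store L3 := 46  bus=[BusRdX]  L3: P0=I P1=M  mem[L3]=90
16. P1: load  L3  bus=[-]  L3: P0=I P1=M  mem[L3]=90
17. P0: load  L0  bus=[BusRd,Flush]  L0: P0=S P1=S  mem[L0]=93
18. P0: store L3 := 78  bus=[BusRdX,Flush]  L3: P0=M P1=I  mem[L3]=46
19. P0: load  L1  bus=[-]  L1: P0=S P1=I  mem[L1]=40

invalidations = 3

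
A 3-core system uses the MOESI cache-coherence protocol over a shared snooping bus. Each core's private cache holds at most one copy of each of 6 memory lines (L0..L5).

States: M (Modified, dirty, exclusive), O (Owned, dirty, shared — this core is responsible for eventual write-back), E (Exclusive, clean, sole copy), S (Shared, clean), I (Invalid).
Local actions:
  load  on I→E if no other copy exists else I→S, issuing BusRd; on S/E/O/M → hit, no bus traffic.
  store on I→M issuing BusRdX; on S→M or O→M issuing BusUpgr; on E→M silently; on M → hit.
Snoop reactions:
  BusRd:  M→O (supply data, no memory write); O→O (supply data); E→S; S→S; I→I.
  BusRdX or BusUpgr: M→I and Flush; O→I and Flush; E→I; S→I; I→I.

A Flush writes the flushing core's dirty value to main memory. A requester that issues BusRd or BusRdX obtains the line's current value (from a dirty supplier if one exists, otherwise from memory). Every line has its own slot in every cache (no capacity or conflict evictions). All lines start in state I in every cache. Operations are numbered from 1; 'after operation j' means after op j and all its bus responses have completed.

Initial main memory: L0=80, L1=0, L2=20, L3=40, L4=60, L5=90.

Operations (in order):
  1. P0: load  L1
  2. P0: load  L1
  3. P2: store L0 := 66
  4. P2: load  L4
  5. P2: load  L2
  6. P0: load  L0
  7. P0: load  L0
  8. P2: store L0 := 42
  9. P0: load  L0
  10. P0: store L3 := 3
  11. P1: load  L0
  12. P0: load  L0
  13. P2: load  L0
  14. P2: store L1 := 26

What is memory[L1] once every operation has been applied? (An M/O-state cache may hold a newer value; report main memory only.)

  op1 P0: load  L1 → E/I/I on L1; bus BusRd; mem=0
  op2 P0: load  L1 → E/I/I on L1; bus (none); mem=0
  op3 P2: store L0 := 66 → I/I/M on L0; bus BusRdX; mem=80
  op4 P2: load  L4 → I/I/E on L4; bus BusRd; mem=60
  op5 P2: load  L2 → I/I/E on L2; bus BusRd; mem=20
  op6 P0: load  L0 → S/I/O on L0; bus BusRd; mem=80
  op7 P0: load  L0 → S/I/O on L0; bus (none); mem=80
  op8 P2: store L0 := 42 → I/I/M on L0; bus BusUpgr; mem=80
  op9 P0: load  L0 → S/I/O on L0; bus BusRd; mem=80
  op10 P0: store L3 := 3 → M/I/I on L3; bus BusRdX; mem=40
  op11 P1: load  L0 → S/S/O on L0; bus BusRd; mem=80
  op12 P0: load  L0 → S/S/O on L0; bus (none); mem=80
  op13 P2: load  L0 → S/S/O on L0; bus (none); mem=80
  op14 P2: store L1 := 26 → I/I/M on L1; bus BusRdX; mem=0

memory[L1] = 0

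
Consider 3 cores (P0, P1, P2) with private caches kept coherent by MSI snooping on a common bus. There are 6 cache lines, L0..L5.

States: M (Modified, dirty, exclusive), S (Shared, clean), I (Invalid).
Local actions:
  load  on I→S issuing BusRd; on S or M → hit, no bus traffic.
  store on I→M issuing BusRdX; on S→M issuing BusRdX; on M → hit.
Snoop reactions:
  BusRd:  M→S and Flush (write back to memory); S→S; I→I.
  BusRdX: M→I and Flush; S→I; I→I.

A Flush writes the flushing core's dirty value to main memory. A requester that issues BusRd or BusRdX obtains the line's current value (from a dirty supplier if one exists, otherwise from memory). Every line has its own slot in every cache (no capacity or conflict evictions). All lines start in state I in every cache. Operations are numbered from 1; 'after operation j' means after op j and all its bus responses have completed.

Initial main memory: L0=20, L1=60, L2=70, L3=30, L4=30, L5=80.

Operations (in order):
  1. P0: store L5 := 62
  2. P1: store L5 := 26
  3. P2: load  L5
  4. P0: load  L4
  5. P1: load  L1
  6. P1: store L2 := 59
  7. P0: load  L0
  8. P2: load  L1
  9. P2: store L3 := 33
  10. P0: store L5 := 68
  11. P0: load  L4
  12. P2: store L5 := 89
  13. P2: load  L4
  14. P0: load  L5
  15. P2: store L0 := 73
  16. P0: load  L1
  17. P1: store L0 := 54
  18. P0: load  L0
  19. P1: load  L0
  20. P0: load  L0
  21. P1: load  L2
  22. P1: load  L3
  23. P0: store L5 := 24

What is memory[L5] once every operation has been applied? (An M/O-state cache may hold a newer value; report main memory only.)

memory[L5] = 89

[1] P0: store L5 := 62 | P0:M(62), P1:I, P2:I | bus: BusRdX
[2] P1: store L5 := 26 | P0:I, P1:M(26), P2:I | bus: BusRdX,Flush
[3] P2: load  L5 | P0:I, P1:S(26), P2:S(26) | bus: BusRd,Flush
[4] P0: load  L4 | P0:S(30), P1:I, P2:I | bus: BusRd
[5] P1: load  L1 | P0:I, P1:S(60), P2:I | bus: BusRd
[6] P1: store L2 := 59 | P0:I, P1:M(59), P2:I | bus: BusRdX
[7] P0: load  L0 | P0:S(20), P1:I, P2:I | bus: BusRd
[8] P2: load  L1 | P0:I, P1:S(60), P2:S(60) | bus: BusRd
[9] P2: store L3 := 33 | P0:I, P1:I, P2:M(33) | bus: BusRdX
[10] P0: store L5 := 68 | P0:M(68), P1:I, P2:I | bus: BusRdX
[11] P0: load  L4 | P0:S(30), P1:I, P2:I | bus: none
[12] P2: store L5 := 89 | P0:I, P1:I, P2:M(89) | bus: BusRdX,Flush
[13] P2: load  L4 | P0:S(30), P1:I, P2:S(30) | bus: BusRd
[14] P0: load  L5 | P0:S(89), P1:I, P2:S(89) | bus: BusRd,Flush
[15] P2: store L0 := 73 | P0:I, P1:I, P2:M(73) | bus: BusRdX
[16] P0: load  L1 | P0:S(60), P1:S(60), P2:S(60) | bus: BusRd
[17] P1: store L0 := 54 | P0:I, P1:M(54), P2:I | bus: BusRdX,Flush
[18] P0: load  L0 | P0:S(54), P1:S(54), P2:I | bus: BusRd,Flush
[19] P1: load  L0 | P0:S(54), P1:S(54), P2:I | bus: none
[20] P0: load  L0 | P0:S(54), P1:S(54), P2:I | bus: none
[21] P1: load  L2 | P0:I, P1:M(59), P2:I | bus: none
[22] P1: load  L3 | P0:I, P1:S(33), P2:S(33) | bus: BusRd,Flush
[23] P0: store L5 := 24 | P0:M(24), P1:I, P2:I | bus: BusRdX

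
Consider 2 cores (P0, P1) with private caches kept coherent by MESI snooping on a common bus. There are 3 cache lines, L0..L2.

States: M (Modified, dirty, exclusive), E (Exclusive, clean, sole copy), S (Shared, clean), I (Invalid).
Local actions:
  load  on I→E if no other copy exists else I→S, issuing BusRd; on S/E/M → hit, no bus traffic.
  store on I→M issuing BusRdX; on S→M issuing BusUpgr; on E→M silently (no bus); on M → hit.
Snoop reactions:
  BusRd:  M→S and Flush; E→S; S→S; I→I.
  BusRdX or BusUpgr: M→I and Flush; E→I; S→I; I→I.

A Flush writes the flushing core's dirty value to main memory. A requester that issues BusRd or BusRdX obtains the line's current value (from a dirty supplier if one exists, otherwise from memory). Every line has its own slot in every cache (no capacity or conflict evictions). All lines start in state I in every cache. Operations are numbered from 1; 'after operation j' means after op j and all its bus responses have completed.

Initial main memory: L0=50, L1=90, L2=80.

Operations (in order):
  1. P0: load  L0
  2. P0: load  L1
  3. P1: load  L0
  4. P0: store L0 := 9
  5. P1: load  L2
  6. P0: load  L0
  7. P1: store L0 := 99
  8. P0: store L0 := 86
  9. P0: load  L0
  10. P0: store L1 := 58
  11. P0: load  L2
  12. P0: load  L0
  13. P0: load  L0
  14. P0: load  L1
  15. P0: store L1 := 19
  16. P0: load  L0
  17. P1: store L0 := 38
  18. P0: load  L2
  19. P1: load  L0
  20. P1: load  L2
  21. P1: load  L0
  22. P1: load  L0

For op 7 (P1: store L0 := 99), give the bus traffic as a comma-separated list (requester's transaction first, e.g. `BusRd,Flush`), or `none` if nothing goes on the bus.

bus = BusRdX,Flush

step 1: P0: load  L0  ⟶  EI  (L0)  txn=BusRd  M[L0]=50
step 2: P0: load  L1  ⟶  EI  (L1)  txn=BusRd  M[L1]=90
step 3: P1: load  L0  ⟶  SS  (L0)  txn=BusRd  M[L0]=50
step 4: P0: store L0 := 9  ⟶  MI  (L0)  txn=BusUpgr  M[L0]=50
step 5: P1: load  L2  ⟶  IE  (L2)  txn=BusRd  M[L2]=80
step 6: P0: load  L0  ⟶  MI  (L0)  txn=∅  M[L0]=50
step 7: P1: store L0 := 99  ⟶  IM  (L0)  txn=BusRdX+Flush  M[L0]=9
step 8: P0: store L0 := 86  ⟶  MI  (L0)  txn=BusRdX+Flush  M[L0]=99
step 9: P0: load  L0  ⟶  MI  (L0)  txn=∅  M[L0]=99
step 10: P0: store L1 := 58  ⟶  MI  (L1)  txn=∅  M[L1]=90
step 11: P0: load  L2  ⟶  SS  (L2)  txn=BusRd  M[L2]=80
step 12: P0: load  L0  ⟶  MI  (L0)  txn=∅  M[L0]=99
step 13: P0: load  L0  ⟶  MI  (L0)  txn=∅  M[L0]=99
step 14: P0: load  L1  ⟶  MI  (L1)  txn=∅  M[L1]=90
step 15: P0: store L1 := 19  ⟶  MI  (L1)  txn=∅  M[L1]=90
step 16: P0: load  L0  ⟶  MI  (L0)  txn=∅  M[L0]=99
step 17: P1: store L0 := 38  ⟶  IM  (L0)  txn=BusRdX+Flush  M[L0]=86
step 18: P0: load  L2  ⟶  SS  (L2)  txn=∅  M[L2]=80
step 19: P1: load  L0  ⟶  IM  (L0)  txn=∅  M[L0]=86
step 20: P1: load  L2  ⟶  SS  (L2)  txn=∅  M[L2]=80
step 21: P1: load  L0  ⟶  IM  (L0)  txn=∅  M[L0]=86
step 22: P1: load  L0  ⟶  IM  (L0)  txn=∅  M[L0]=86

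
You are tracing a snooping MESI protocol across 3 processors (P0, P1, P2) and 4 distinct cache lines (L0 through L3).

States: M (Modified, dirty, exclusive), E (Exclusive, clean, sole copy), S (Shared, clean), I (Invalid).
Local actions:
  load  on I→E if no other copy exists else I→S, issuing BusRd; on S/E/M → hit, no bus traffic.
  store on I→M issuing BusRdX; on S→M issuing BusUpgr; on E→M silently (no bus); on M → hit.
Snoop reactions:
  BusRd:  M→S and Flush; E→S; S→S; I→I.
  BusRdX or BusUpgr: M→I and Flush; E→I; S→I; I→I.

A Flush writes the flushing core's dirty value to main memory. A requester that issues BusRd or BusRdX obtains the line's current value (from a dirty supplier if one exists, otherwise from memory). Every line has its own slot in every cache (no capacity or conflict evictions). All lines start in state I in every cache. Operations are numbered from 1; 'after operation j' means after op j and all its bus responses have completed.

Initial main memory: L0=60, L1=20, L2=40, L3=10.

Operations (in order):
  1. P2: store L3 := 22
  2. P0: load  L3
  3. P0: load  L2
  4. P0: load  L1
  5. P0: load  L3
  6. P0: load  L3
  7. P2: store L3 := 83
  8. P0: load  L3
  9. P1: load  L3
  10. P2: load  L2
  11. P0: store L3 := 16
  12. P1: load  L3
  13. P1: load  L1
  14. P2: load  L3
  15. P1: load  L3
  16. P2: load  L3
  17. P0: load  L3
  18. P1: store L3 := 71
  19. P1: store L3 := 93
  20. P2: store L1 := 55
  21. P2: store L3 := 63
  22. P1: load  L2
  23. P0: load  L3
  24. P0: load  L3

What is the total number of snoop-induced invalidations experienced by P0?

invalidations = 3

step 1: P2: store L3 := 22  ⟶  IIM  (L3)  txn=BusRdX  M[L3]=10
step 2: P0: load  L3  ⟶  SIS  (L3)  txn=BusRd+Flush  M[L3]=22
step 3: P0: load  L2  ⟶  EII  (L2)  txn=BusRd  M[L2]=40
step 4: P0: load  L1  ⟶  EII  (L1)  txn=BusRd  M[L1]=20
step 5: P0: load  L3  ⟶  SIS  (L3)  txn=∅  M[L3]=22
step 6: P0: load  L3  ⟶  SIS  (L3)  txn=∅  M[L3]=22
step 7: P2: store L3 := 83  ⟶  IIM  (L3)  txn=BusUpgr  M[L3]=22
step 8: P0: load  L3  ⟶  SIS  (L3)  txn=BusRd+Flush  M[L3]=83
step 9: P1: load  L3  ⟶  SSS  (L3)  txn=BusRd  M[L3]=83
step 10: P2: load  L2  ⟶  SIS  (L2)  txn=BusRd  M[L2]=40
step 11: P0: store L3 := 16  ⟶  MII  (L3)  txn=BusUpgr  M[L3]=83
step 12: P1: load  L3  ⟶  SSI  (L3)  txn=BusRd+Flush  M[L3]=16
step 13: P1: load  L1  ⟶  SSI  (L1)  txn=BusRd  M[L1]=20
step 14: P2: load  L3  ⟶  SSS  (L3)  txn=BusRd  M[L3]=16
step 15: P1: load  L3  ⟶  SSS  (L3)  txn=∅  M[L3]=16
step 16: P2: load  L3  ⟶  SSS  (L3)  txn=∅  M[L3]=16
step 17: P0: load  L3  ⟶  SSS  (L3)  txn=∅  M[L3]=16
step 18: P1: store L3 := 71  ⟶  IMI  (L3)  txn=BusUpgr  M[L3]=16
step 19: P1: store L3 := 93  ⟶  IMI  (L3)  txn=∅  M[L3]=16
step 20: P2: store L1 := 55  ⟶  IIM  (L1)  txn=BusRdX  M[L1]=20
step 21: P2: store L3 := 63  ⟶  IIM  (L3)  txn=BusRdX+Flush  M[L3]=93
step 22: P1: load  L2  ⟶  SSS  (L2)  txn=BusRd  M[L2]=40
step 23: P0: load  L3  ⟶  SIS  (L3)  txn=BusRd+Flush  M[L3]=63
step 24: P0: load  L3  ⟶  SIS  (L3)  txn=∅  M[L3]=63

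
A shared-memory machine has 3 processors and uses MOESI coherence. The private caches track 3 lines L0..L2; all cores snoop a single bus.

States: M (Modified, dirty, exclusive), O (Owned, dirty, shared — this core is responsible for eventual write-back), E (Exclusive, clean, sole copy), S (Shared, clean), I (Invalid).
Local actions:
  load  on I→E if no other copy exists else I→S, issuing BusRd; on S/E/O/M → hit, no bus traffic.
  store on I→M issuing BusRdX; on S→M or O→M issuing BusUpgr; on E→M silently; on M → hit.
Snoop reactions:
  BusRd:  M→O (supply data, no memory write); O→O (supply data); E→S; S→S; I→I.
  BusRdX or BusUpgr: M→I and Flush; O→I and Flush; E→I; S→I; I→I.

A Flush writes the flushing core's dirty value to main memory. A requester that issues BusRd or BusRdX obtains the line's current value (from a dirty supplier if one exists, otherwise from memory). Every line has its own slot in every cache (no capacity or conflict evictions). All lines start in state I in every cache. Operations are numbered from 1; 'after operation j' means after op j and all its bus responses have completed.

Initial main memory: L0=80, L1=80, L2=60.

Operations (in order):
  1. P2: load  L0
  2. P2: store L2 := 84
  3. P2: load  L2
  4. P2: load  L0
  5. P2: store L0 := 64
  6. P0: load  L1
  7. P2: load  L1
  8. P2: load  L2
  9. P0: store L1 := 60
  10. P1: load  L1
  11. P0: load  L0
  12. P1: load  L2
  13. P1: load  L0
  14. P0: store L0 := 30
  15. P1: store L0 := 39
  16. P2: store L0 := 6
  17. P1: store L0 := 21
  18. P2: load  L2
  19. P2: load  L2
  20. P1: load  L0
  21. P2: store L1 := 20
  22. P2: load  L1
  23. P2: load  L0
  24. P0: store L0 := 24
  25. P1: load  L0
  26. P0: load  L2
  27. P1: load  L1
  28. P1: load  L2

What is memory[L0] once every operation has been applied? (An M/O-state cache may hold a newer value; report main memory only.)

step 1: P2: load  L0  ⟶  IIE  (L0)  txn=BusRd  M[L0]=80
step 2: P2: store L2 := 84  ⟶  IIM  (L2)  txn=BusRdX  M[L2]=60
step 3: P2: load  L2  ⟶  IIM  (L2)  txn=∅  M[L2]=60
step 4: P2: load  L0  ⟶  IIE  (L0)  txn=∅  M[L0]=80
step 5: P2: store L0 := 64  ⟶  IIM  (L0)  txn=∅  M[L0]=80
step 6: P0: load  L1  ⟶  EII  (L1)  txn=BusRd  M[L1]=80
step 7: P2: load  L1  ⟶  SIS  (L1)  txn=BusRd  M[L1]=80
step 8: P2: load  L2  ⟶  IIM  (L2)  txn=∅  M[L2]=60
step 9: P0: store L1 := 60  ⟶  MII  (L1)  txn=BusUpgr  M[L1]=80
step 10: P1: load  L1  ⟶  OSI  (L1)  txn=BusRd  M[L1]=80
step 11: P0: load  L0  ⟶  SIO  (L0)  txn=BusRd  M[L0]=80
step 12: P1: load  L2  ⟶  ISO  (L2)  txn=BusRd  M[L2]=60
step 13: P1: load  L0  ⟶  SSO  (L0)  txn=BusRd  M[L0]=80
step 14: P0: store L0 := 30  ⟶  MII  (L0)  txn=BusUpgr+Flush  M[L0]=64
step 15: P1: store L0 := 39  ⟶  IMI  (L0)  txn=BusRdX+Flush  M[L0]=30
step 16: P2: store L0 := 6  ⟶  IIM  (L0)  txn=BusRdX+Flush  M[L0]=39
step 17: P1: store L0 := 21  ⟶  IMI  (L0)  txn=BusRdX+Flush  M[L0]=6
step 18: P2: load  L2  ⟶  ISO  (L2)  txn=∅  M[L2]=60
step 19: P2: load  L2  ⟶  ISO  (L2)  txn=∅  M[L2]=60
step 20: P1: load  L0  ⟶  IMI  (L0)  txn=∅  M[L0]=6
step 21: P2: store L1 := 20  ⟶  IIM  (L1)  txn=BusRdX+Flush  M[L1]=60
step 22: P2: load  L1  ⟶  IIM  (L1)  txn=∅  M[L1]=60
step 23: P2: load  L0  ⟶  IOS  (L0)  txn=BusRd  M[L0]=6
step 24: P0: store L0 := 24  ⟶  MII  (L0)  txn=BusRdX+Flush  M[L0]=21
step 25: P1: load  L0  ⟶  OSI  (L0)  txn=BusRd  M[L0]=21
step 26: P0: load  L2  ⟶  SSO  (L2)  txn=BusRd  M[L2]=60
step 27: P1: load  L1  ⟶  ISO  (L1)  txn=BusRd  M[L1]=60
step 28: P1: load  L2  ⟶  SSO  (L2)  txn=∅  M[L2]=60

memory[L0] = 21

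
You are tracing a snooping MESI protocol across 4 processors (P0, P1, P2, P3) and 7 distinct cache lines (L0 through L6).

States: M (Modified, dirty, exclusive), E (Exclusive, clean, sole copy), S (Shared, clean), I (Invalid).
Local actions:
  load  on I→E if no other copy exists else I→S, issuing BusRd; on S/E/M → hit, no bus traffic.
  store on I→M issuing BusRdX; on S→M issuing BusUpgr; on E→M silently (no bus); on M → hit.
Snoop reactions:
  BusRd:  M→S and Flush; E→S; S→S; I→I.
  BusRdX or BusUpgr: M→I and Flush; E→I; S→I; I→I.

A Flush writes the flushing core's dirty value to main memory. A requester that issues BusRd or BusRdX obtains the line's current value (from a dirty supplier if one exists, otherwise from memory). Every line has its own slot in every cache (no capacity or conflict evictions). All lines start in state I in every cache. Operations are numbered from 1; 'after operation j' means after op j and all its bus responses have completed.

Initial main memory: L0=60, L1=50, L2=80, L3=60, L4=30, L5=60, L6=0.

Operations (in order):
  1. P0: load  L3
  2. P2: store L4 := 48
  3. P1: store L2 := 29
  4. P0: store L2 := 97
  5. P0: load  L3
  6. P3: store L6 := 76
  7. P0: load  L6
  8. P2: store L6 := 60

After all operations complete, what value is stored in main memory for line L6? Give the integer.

memory[L6] = 76

[1] P0: load  L3 | P0:E(60), P1:I, P2:I, P3:I | bus: BusRd
[2] P2: store L4 := 48 | P0:I, P1:I, P2:M(48), P3:I | bus: BusRdX
[3] P1: store L2 := 29 | P0:I, P1:M(29), P2:I, P3:I | bus: BusRdX
[4] P0: store L2 := 97 | P0:M(97), P1:I, P2:I, P3:I | bus: BusRdX,Flush
[5] P0: load  L3 | P0:E(60), P1:I, P2:I, P3:I | bus: none
[6] P3: store L6 := 76 | P0:I, P1:I, P2:I, P3:M(76) | bus: BusRdX
[7] P0: load  L6 | P0:S(76), P1:I, P2:I, P3:S(76) | bus: BusRd,Flush
[8] P2: store L6 := 60 | P0:I, P1:I, P2:M(60), P3:I | bus: BusRdX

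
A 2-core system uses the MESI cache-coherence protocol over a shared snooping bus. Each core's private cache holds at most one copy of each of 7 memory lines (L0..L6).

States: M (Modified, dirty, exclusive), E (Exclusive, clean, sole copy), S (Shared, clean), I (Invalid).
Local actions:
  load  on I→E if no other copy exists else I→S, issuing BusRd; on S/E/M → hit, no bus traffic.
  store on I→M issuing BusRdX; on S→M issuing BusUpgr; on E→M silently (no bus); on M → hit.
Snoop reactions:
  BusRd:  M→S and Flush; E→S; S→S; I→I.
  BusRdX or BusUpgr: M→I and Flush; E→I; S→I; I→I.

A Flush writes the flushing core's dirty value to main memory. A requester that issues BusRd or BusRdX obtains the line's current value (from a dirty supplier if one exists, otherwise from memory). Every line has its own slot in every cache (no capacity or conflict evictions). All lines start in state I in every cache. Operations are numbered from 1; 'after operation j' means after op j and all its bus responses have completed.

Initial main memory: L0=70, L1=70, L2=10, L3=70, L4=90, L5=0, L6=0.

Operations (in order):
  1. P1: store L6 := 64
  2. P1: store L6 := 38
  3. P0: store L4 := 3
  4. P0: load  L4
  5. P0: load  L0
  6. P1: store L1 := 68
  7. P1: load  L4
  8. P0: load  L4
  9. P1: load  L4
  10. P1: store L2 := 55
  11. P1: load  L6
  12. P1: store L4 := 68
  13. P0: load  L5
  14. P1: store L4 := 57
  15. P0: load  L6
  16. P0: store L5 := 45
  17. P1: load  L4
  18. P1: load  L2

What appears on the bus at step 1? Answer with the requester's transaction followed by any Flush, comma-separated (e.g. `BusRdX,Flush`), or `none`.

[1] P1: store L6 := 64 | P0:I, P1:M(64) | bus: BusRdX
[2] P1: store L6 := 38 | P0:I, P1:M(38) | bus: none
[3] P0: store L4 := 3 | P0:M(3), P1:I | bus: BusRdX
[4] P0: load  L4 | P0:M(3), P1:I | bus: none
[5] P0: load  L0 | P0:E(70), P1:I | bus: BusRd
[6] P1: store L1 := 68 | P0:I, P1:M(68) | bus: BusRdX
[7] P1: load  L4 | P0:S(3), P1:S(3) | bus: BusRd,Flush
[8] P0: load  L4 | P0:S(3), P1:S(3) | bus: none
[9] P1: load  L4 | P0:S(3), P1:S(3) | bus: none
[10] P1: store L2 := 55 | P0:I, P1:M(55) | bus: BusRdX
[11] P1: load  L6 | P0:I, P1:M(38) | bus: none
[12] P1: store L4 := 68 | P0:I, P1:M(68) | bus: BusUpgr
[13] P0: load  L5 | P0:E(0), P1:I | bus: BusRd
[14] P1: store L4 := 57 | P0:I, P1:M(57) | bus: none
[15] P0: load  L6 | P0:S(38), P1:S(38) | bus: BusRd,Flush
[16] P0: store L5 := 45 | P0:M(45), P1:I | bus: none
[17] P1: load  L4 | P0:I, P1:M(57) | bus: none
[18] P1: load  L2 | P0:I, P1:M(55) | bus: none

bus = BusRdX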